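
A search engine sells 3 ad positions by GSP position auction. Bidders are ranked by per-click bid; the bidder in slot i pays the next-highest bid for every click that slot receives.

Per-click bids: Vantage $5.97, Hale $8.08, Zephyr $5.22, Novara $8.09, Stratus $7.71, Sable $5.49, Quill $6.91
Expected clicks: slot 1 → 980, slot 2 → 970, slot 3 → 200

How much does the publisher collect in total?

Sorting advertisers: $8.09 (Novara) > $8.08 (Hale) > $7.71 (Stratus) > $6.91 (Quill) > …
Slot 1: Novara pays $8.08 × 980 = $7918.40
Slot 2: Hale pays $7.71 × 970 = $7478.70
Slot 3: Stratus pays $6.91 × 200 = $1382.00
Total = $16779.10

Total revenue: $16779.10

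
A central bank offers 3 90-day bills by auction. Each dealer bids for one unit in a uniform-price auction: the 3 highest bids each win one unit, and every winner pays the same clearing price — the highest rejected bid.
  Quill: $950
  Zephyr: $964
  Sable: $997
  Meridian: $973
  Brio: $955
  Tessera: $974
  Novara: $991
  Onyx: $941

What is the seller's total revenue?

Total revenue: $2,919

Ordering the bids: 997 (Sable), 991 (Novara), 974 (Tessera), 973 (Meridian), 964 (Zephyr), …
Top 3: Sable, Novara, Tessera.
Highest unsuccessful bid: $973 → clearing price.
Total revenue = 3 × $973 = $2,919.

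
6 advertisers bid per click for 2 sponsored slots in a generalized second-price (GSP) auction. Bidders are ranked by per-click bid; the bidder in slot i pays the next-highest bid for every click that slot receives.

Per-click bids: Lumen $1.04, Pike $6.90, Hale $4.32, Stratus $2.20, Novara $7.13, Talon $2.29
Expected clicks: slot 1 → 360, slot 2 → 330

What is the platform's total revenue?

Total revenue: $3909.60

Ranked by bid: $7.13 (Novara) > $6.90 (Pike) > $4.32 (Hale) > …
Slot 1: Novara pays $6.90 × 360 = $2484.00
Slot 2: Pike pays $4.32 × 330 = $1425.60
Total = $3909.60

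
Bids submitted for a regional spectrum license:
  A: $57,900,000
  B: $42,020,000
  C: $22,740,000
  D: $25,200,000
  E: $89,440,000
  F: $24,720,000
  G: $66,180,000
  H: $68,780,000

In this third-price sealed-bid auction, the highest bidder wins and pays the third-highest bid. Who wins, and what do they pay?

E pays $66,180,000

Bids ranked: 89,440,000 (E) > 68,780,000 (H) > 66,180,000 (G) > 57,900,000 (A) > 42,020,000 (B) > 25,200,000 (D) > …
E is highest; pays the third-highest bid, $66,180,000.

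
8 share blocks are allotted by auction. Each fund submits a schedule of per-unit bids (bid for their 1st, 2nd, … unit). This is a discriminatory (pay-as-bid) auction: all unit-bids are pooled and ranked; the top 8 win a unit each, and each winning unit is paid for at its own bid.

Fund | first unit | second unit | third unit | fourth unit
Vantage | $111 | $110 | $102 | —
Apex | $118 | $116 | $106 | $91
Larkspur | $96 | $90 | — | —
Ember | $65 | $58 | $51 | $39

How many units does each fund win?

Apex 4, Larkspur 1, Vantage 3

Merging the schedules and taking the best 8: 118 (Apex-1), 116 (Apex-2), 111 (Vantage-1), 110 (Vantage-2), 106 (Apex-3), 102 (Vantage-3), 96 (Larkspur-1), 91 (Apex-4)
Next rejected bid: $90 (not a price — pay-as-bid).
Allocation: Apex 4, Larkspur 1, Vantage 3.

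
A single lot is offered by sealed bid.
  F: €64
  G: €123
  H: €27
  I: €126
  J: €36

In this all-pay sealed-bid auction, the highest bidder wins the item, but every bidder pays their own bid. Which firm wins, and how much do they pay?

Sorting bids: 126 (I) > 123 (G) > 64 (F) > 36 (J) > 27 (H)
I wins with the top bid; all bids are sunk regardless.

I pays €126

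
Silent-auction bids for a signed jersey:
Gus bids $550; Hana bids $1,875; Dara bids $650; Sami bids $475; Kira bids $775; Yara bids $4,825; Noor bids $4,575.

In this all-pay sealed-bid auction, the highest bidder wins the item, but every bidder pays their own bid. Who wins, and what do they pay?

Yara pays $4,825

Sorting bids: 4,825 (Yara) > 4,575 (Noor) > 1,875 (Hana) > 775 (Kira) > 650 (Dara) > 550 (Gus) > …
Yara is highest and takes the item; every bidder forfeits their bid.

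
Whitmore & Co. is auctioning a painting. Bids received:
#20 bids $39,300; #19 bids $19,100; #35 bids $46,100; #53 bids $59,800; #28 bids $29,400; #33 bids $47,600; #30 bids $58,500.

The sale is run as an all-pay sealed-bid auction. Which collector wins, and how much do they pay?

Bids ranked: 59,800 (#53) > 58,500 (#30) > 47,600 (#33) > 46,100 (#35) > 39,300 (#20) > 29,400 (#28) > …
#53 wins with the top bid; all bids are sunk regardless.

#53 pays $59,800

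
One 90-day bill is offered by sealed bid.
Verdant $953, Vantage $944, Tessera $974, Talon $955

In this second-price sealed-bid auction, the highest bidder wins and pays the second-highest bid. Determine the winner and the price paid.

Second-price sealed-bid auction: the highest bidder wins and pays the second-highest bid.
Bids ranked: 974 (Tessera) > 955 (Talon) > 953 (Verdant) > 944 (Vantage)
Tessera is highest; pays the second-highest bid, $955.

Tessera pays $955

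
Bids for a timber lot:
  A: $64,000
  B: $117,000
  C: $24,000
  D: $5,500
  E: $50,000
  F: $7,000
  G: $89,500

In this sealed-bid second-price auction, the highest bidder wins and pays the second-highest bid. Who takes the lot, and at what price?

Sorting bids: 117,000 (B) > 89,500 (G) > 64,000 (A) > 50,000 (E) > 24,000 (C) > 7,000 (F) > …
B wins with the highest bid; price is set by the runner-up at $89,500.

B pays $89,500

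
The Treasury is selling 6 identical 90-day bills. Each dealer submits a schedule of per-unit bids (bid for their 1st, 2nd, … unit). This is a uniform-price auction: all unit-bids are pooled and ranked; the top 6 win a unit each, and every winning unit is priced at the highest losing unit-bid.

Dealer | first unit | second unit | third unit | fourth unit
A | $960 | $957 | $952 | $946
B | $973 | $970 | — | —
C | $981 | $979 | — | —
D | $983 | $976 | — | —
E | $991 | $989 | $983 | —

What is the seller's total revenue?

Total revenue: $5,856

Merging the schedules and taking the best 6: 991 (E-1), 989 (E-2), 983 (D-1), 983 (E-3), 981 (C-1), 979 (C-2)
The (k+1)-th unit-bid is $976.
Allocation: C 2, D 1, E 3. Every unit priced at $976.
Revenue = 6 × 976 = $5,856.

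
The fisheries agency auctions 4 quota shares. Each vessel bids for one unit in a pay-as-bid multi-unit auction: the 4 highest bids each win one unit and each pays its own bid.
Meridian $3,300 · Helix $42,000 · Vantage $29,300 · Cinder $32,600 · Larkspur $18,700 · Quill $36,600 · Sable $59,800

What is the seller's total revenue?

Total revenue: $171,000

Ordering the bids: 59,800 (Sable), 42,000 (Helix), 36,600 (Quill), 32,600 (Cinder), 29,300 (Vantage), 18,700 (Larkspur), …
Top 4: Sable, Helix, Quill, Cinder.
Total revenue = 59,800 + 42,000 + 36,600 + 32,600 = $171,000.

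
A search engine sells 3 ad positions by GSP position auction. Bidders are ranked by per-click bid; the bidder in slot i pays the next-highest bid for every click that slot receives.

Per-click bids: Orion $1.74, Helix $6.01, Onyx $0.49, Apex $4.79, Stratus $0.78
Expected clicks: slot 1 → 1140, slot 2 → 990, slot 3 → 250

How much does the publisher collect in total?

Total revenue: $7378.20

Per-click bids in order: $6.01 (Helix) > $4.79 (Apex) > $1.74 (Orion) > $0.78 (Stratus) > …
Slot 1: Helix pays $4.79 × 1140 = $5460.60
Slot 2: Apex pays $1.74 × 990 = $1722.60
Slot 3: Orion pays $0.78 × 250 = $195.00
Total = $7378.20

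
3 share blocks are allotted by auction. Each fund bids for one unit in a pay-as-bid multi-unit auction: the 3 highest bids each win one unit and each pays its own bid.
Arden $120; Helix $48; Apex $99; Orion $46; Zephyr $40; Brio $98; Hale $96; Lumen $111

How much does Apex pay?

Ordering the bids: 120 (Arden), 111 (Lumen), 99 (Apex), 98 (Brio), 96 (Hale), …
Top 3: Arden, Lumen, Apex.
Apex wins → own bid $99.

Apex pays $99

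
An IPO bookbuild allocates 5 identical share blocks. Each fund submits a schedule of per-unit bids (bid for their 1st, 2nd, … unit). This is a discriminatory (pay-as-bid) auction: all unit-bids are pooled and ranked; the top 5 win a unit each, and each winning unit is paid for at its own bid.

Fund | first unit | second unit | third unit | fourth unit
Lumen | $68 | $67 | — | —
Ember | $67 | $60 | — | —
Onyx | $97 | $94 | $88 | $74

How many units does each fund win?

Lumen 1, Onyx 4

Merging the schedules and taking the best 5: 97 (Onyx-1), 94 (Onyx-2), 88 (Onyx-3), 74 (Onyx-4), 68 (Lumen-1)
Next rejected bid: $67 (not a price — pay-as-bid).
Allocation: Lumen 1, Onyx 4.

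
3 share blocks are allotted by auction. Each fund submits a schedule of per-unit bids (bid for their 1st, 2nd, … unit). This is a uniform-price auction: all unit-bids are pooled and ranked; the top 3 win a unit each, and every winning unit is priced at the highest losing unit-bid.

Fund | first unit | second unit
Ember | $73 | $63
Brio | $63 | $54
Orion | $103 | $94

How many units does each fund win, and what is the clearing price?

All unit-bids, highest first — top 3: 103 (Orion-1), 94 (Orion-2), 73 (Ember-1)
Highest rejected unit-bid = $63.
Allocation: Ember 1, Orion 2.

Ember 1, Orion 2; clearing price $63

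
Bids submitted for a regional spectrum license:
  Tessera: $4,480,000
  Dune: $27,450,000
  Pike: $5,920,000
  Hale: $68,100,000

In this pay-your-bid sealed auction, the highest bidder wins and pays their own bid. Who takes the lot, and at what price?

Hale pays $68,100,000

Bids ranked: 68,100,000 (Hale) > 27,450,000 (Dune) > 5,920,000 (Pike) > 4,480,000 (Tessera)
Hale has the highest bid and pays exactly that: $68,100,000.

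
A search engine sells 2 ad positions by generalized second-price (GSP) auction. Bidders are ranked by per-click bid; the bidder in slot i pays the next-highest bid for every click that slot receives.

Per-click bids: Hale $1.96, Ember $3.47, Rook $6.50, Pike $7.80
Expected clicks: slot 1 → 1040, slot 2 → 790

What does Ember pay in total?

Ember pays $0.00

Sorting advertisers: $7.80 (Pike) > $6.50 (Rook) > $3.47 (Ember) > …
Ember ranks below slot 2 → no slot, pays nothing.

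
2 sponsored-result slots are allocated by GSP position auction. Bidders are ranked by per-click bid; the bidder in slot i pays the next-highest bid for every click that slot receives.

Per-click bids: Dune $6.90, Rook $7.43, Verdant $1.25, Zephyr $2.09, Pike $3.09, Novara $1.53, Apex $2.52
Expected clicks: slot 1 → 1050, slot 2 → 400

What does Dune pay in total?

Dune pays $1236.00

Sorting advertisers: $7.43 (Rook) > $6.90 (Dune) > $3.09 (Pike) > …
Dune holds slot 2 → pays next bid $3.09 × 400 clicks = $1236.00.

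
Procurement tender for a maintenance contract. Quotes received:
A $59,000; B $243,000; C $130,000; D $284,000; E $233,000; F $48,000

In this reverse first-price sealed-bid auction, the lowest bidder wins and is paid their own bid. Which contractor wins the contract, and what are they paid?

Rule: the lowest bidder wins and is paid their own bid.
Bids in order: 48,000 (F) < 59,000 (A) < 130,000 (C) < 233,000 (E) < 243,000 (B) < 284,000 (D)
F has the lowest bid and is paid exactly that: $48,000.

F is paid $48,000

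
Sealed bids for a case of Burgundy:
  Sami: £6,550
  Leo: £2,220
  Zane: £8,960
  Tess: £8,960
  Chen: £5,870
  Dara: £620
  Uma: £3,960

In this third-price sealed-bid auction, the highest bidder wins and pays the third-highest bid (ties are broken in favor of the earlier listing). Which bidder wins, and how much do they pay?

Rule: the highest bidder wins and pays the third-highest bid.
Bids in order: 8,960 (Zane) > 8,960 (Tess) > 6,550 (Sami) > 5,870 (Chen) > 3,960 (Uma) > 2,220 (Leo) > …
Zane and Tess tie at £8,960; tie-break gives it to Zane.
Zane is highest; pays the third-highest bid, £6,550.

Zane pays £6,550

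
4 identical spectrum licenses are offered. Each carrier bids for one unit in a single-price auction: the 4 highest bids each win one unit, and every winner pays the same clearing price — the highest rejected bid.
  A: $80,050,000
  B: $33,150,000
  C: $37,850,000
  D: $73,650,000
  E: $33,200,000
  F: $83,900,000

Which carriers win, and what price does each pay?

F, A, D, C; each pays $33,200,000

Ordering the bids: 83,900,000 (F), 80,050,000 (A), 73,650,000 (D), 37,850,000 (C), 33,200,000 (E), 33,150,000 (B)
Top 4: F, A, D, C.
Clearing price = highest rejected bid = $33,200,000.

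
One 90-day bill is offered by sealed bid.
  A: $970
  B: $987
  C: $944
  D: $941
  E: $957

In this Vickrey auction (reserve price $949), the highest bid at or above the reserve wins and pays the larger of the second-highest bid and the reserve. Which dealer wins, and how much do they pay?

Rule: the highest bid at or above the reserve wins and pays the larger of the second-highest bid and the reserve.
Bids ranked: 987 (B) > 970 (A) > 957 (E) > 944 (C) > 941 (D)
B has the top bid at or above the reserve ($987).
max(second-highest $970, reserve $949) = $970; the reserve does not bind.

B pays $970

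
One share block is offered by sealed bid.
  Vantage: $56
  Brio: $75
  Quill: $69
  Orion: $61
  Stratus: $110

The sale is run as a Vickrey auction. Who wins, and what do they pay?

Stratus pays $75

Rule: the highest bidder wins and pays the second-highest bid.
Sorting bids: 110 (Stratus) > 75 (Brio) > 69 (Quill) > 61 (Orion) > 56 (Vantage)
Stratus wins with the highest bid; price is set by the runner-up at $75.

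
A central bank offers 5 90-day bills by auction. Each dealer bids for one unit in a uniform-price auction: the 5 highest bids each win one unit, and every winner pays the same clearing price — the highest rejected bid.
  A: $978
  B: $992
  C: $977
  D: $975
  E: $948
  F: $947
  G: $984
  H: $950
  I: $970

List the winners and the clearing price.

Ordering the bids: 992 (B), 984 (G), 978 (A), 977 (C), 975 (D), 970 (I), 950 (H), …
Winners (5 units): B, G, A, C, D.
Clearing price = highest rejected bid = $970.

B, G, A, C, D; each pays $970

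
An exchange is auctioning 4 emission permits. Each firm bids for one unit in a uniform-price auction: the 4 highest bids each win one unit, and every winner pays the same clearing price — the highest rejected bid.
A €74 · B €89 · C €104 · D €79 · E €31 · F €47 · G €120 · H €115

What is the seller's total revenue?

Total revenue: €316

Bids ranked high→low: 120 (G), 115 (H), 104 (C), 89 (B), 79 (D), 74 (A), …
Top 4: G, H, C, B.
First losing bid is D's €79, which sets the uniform price.
Total revenue = 4 × €79 = €316.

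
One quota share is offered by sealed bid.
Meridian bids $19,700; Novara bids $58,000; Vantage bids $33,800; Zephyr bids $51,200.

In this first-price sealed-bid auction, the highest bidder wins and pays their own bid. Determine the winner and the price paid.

Bids ranked: 58,000 (Novara) > 51,200 (Zephyr) > 33,800 (Vantage) > 19,700 (Meridian)
Novara is highest → pays own bid, $58,000.

Novara pays $58,000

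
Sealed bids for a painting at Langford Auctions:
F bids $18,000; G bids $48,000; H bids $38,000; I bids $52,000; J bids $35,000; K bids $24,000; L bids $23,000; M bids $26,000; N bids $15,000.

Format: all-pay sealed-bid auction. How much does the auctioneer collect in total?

Total revenue: $279,000

All-pay sealed-bid auction: the highest bidder wins the item, but every bidder pays their own bid.
Bids in order: 52,000 (I) > 48,000 (G) > 38,000 (H) > 35,000 (J) > 26,000 (M) > 24,000 (K) > …
Every bidder forfeits their bid regardless of winning.
Revenue = 18,000 + 48,000 + 38,000 + 52,000 + 35,000 + 24,000 + 23,000 + 26,000 + 15,000 = $279,000.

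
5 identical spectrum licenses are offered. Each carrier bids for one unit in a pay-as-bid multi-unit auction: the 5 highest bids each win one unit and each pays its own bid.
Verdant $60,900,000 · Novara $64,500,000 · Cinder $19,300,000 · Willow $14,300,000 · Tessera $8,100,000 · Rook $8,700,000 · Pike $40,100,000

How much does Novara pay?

Ordering the bids: 64,500,000 (Novara), 60,900,000 (Verdant), 40,100,000 (Pike), 19,300,000 (Cinder), 14,300,000 (Willow), 8,700,000 (Rook), 8,100,000 (Tessera)
Top 5: Novara, Verdant, Pike, Cinder, Willow.
Novara wins → own bid $64,500,000.

Novara pays $64,500,000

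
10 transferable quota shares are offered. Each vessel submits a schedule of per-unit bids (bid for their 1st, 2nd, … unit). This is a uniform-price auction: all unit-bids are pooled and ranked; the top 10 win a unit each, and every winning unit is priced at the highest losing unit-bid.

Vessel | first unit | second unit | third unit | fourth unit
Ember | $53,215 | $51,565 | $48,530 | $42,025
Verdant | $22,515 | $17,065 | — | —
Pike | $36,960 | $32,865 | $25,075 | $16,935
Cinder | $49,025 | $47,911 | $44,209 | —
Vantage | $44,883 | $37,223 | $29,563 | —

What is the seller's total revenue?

Pooled unit-bids ranked (top 10): 53,215 (Ember-1), 51,565 (Ember-2), 49,025 (Cinder-1), 48,530 (Ember-3), 47,911 (Cinder-2), 44,883 (Vantage-1), 44,209 (Cinder-3), 42,025 (Ember-4), 37,223 (Vantage-2), 36,960 (Pike-1)
First bid not allocated: $32,865.
Allocation: Cinder 3, Ember 4, Pike 1, Vantage 2. Every unit priced at $32,865.
Revenue = 10 × 32,865 = $328,650.

Total revenue: $328,650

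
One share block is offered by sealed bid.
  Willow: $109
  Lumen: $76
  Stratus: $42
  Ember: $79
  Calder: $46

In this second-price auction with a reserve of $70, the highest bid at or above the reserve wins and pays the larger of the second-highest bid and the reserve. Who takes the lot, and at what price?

Willow pays $79

Sorting bids: 109 (Willow) > 79 (Ember) > 76 (Lumen) > 46 (Calder) > 42 (Stratus)
Highest eligible bid: Willow at $109.
max(second-highest $79, reserve $70) = $79; the reserve does not bind.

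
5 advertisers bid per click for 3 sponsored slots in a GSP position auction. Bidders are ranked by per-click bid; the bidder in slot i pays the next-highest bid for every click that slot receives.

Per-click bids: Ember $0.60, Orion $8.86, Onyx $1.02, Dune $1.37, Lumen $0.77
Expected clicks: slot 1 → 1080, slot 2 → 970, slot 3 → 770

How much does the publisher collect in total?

Ranked by bid: $8.86 (Orion) > $1.37 (Dune) > $1.02 (Onyx) > $0.77 (Lumen) > …
Slot 1: Orion pays $1.37 × 1080 = $1479.60
Slot 2: Dune pays $1.02 × 970 = $989.40
Slot 3: Onyx pays $0.77 × 770 = $592.90
Total = $3061.90

Total revenue: $3061.90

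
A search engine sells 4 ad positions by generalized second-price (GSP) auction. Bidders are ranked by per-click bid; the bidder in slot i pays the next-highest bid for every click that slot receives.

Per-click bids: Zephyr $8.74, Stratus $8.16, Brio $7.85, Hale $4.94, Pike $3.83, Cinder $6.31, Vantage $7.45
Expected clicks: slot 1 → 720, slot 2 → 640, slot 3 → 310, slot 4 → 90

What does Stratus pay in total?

Stratus pays $5024.00

Per-click bids in order: $8.74 (Zephyr) > $8.16 (Stratus) > $7.85 (Brio) > $7.45 (Vantage) > $6.31 (Cinder) > …
Stratus holds slot 2 → pays next bid $7.85 × 640 clicks = $5024.00.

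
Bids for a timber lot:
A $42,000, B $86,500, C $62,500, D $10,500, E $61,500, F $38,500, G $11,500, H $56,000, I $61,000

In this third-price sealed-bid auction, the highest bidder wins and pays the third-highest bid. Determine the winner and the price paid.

B pays $61,500

Third-price sealed-bid auction: the highest bidder wins and pays the third-highest bid.
Bids ranked: 86,500 (B) > 62,500 (C) > 61,500 (E) > 61,000 (I) > 56,000 (H) > 42,000 (A) > …
B is highest; pays the third-highest bid, $61,500.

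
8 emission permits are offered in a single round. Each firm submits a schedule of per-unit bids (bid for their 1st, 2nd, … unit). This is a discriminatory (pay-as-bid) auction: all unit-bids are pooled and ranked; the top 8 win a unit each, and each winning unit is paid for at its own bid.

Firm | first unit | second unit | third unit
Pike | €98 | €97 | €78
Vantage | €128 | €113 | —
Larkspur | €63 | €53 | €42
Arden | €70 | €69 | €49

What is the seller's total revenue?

Merging the schedules and taking the best 8: 128 (Vantage-1), 113 (Vantage-2), 98 (Pike-1), 97 (Pike-2), 78 (Pike-3), 70 (Arden-1), 69 (Arden-2), 63 (Larkspur-1)
Next rejected bid: €53 (not a price — pay-as-bid).
Each winning unit pays its own bid.
Revenue = 128 + 113 + 98 + 97 + 78 + 70 + 69 + 63 = €716.

Total revenue: €716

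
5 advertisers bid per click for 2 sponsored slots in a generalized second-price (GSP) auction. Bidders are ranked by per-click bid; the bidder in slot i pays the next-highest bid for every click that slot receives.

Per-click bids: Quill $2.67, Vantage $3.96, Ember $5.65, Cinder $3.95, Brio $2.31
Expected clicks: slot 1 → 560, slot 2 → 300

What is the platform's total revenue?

Sorting advertisers: $5.65 (Ember) > $3.96 (Vantage) > $3.95 (Cinder) > …
Slot 1: Ember pays $3.96 × 560 = $2217.60
Slot 2: Vantage pays $3.95 × 300 = $1185.00
Total = $3402.60

Total revenue: $3402.60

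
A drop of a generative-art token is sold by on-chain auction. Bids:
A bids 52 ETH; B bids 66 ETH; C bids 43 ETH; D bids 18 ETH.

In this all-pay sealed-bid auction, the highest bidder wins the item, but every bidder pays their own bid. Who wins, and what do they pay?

Rule: the highest bidder wins the item, but every bidder pays their own bid.
Bids in order: 66 (B) > 52 (A) > 43 (C) > 18 (D)
B wins with the top bid; all bids are sunk regardless.

B pays 66 ETH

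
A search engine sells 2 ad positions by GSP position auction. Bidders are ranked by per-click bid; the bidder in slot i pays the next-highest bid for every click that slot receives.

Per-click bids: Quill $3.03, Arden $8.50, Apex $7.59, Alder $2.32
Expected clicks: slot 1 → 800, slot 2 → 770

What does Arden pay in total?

Per-click bids in order: $8.50 (Arden) > $7.59 (Apex) > $3.03 (Quill) > …
Arden holds slot 1 → pays next bid $7.59 × 800 clicks = $6072.00.

Arden pays $6072.00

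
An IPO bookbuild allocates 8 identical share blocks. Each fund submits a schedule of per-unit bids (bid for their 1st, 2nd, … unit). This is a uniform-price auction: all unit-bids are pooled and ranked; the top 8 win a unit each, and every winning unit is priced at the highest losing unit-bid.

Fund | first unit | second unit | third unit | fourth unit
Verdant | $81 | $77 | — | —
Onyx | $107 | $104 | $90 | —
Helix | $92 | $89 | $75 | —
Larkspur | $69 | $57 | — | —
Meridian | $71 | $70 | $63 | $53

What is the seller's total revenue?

Total revenue: $568

Merging the schedules and taking the best 8: 107 (Onyx-1), 104 (Onyx-2), 92 (Helix-1), 90 (Onyx-3), 89 (Helix-2), 81 (Verdant-1), 77 (Verdant-2), 75 (Helix-3)
The (k+1)-th unit-bid is $71.
Allocation: Helix 3, Onyx 3, Verdant 2. Every unit priced at $71.
Revenue = 8 × 71 = $568.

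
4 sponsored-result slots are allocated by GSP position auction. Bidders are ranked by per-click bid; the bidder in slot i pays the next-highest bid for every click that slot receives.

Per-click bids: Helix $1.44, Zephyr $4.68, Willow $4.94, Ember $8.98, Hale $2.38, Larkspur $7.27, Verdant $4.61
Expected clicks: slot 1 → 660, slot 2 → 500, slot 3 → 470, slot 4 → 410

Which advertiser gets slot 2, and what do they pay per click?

Larkspur; $4.94 per click

Ranked by bid: $8.98 (Ember) > $7.27 (Larkspur) > $4.94 (Willow) > $4.68 (Zephyr) > $4.61 (Verdant) > …
Slot 2 goes to the second-ranked bidder, Larkspur, who pays the next bid down: $4.94/click.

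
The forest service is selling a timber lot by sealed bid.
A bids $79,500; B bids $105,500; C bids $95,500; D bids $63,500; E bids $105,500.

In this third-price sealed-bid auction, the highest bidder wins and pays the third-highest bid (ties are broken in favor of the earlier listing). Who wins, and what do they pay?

Bids ranked: 105,500 (B) > 105,500 (E) > 95,500 (C) > 79,500 (A) > 63,500 (D)
Tie at $105,500 → B wins by tie-break.
B wins; payment is bid #3 in the ranking = $95,500.

B pays $95,500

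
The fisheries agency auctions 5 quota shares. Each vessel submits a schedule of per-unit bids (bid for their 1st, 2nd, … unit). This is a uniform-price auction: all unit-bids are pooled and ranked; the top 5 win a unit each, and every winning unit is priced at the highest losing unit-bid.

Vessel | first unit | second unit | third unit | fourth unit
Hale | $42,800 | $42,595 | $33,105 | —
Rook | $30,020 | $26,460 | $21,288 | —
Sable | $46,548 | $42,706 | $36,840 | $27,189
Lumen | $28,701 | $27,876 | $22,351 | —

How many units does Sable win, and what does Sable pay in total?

Pooled unit-bids ranked (top 5): 46,548 (Sable-1), 42,800 (Hale-1), 42,706 (Sable-2), 42,595 (Hale-2), 36,840 (Sable-3)
First bid not allocated: $33,105.
Sable wins 3 unit(s) at $33,105 each.

Sable: 3 units, pays $99,315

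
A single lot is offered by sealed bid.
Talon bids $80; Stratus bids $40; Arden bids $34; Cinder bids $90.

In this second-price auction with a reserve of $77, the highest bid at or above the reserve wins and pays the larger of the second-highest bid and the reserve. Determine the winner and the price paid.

Cinder pays $80

Rule: the highest bid at or above the reserve wins and pays the larger of the second-highest bid and the reserve.
Bids ranked: 90 (Cinder) > 80 (Talon) > 40 (Stratus) > 34 (Arden)
Cinder has the top bid at or above the reserve ($90).
max(second-highest $80, reserve $77) = $80; the reserve does not bind.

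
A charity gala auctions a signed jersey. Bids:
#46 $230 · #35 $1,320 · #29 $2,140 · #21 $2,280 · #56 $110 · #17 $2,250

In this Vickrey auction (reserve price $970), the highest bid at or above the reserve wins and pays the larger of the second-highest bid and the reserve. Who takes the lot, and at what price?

#21 pays $2,250

Sorting bids: 2,280 (#21) > 2,250 (#17) > 2,140 (#29) > 1,320 (#35) > 230 (#46) > 110 (#56)
Highest eligible bid: #21 at $2,280.
Second-highest bid $2,250 exceeds the reserve $970 → payment $2,250.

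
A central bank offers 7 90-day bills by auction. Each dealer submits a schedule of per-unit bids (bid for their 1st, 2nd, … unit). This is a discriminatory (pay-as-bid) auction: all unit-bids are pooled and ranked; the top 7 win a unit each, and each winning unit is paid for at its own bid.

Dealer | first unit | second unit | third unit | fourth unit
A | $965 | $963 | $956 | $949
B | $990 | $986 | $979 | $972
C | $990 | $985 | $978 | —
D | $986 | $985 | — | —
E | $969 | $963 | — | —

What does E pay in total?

Pooled unit-bids ranked (top 7): 990 (B-1), 990 (C-1), 986 (B-2), 986 (D-1), 985 (C-2), 985 (D-2), 979 (B-3)
Next rejected bid: $978 (not a price — pay-as-bid).
E wins no units.

E pays $0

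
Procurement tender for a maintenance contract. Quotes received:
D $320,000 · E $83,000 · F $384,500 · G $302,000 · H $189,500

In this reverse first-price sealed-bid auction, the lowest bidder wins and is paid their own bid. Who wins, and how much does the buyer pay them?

Bids in order: 83,000 (E) < 189,500 (H) < 302,000 (G) < 320,000 (D) < 384,500 (F)
E has the lowest bid and is paid exactly that: $83,000.

E is paid $83,000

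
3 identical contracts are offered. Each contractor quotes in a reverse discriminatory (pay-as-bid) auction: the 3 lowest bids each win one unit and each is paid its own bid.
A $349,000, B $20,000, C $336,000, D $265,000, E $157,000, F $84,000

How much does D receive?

D is paid $0

Ordering the bids: 20,000 (B), 84,000 (F), 157,000 (E), 265,000 (D), 336,000 (C), …
The 3 lowest are B, F, E.
D does not win → $0.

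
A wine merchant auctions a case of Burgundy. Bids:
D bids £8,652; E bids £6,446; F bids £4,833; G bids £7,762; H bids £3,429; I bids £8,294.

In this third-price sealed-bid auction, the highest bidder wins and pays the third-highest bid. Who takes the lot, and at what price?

D pays £7,762

Bids ranked: 8,652 (D) > 8,294 (I) > 7,762 (G) > 6,446 (E) > 4,833 (F) > 3,429 (H)
D is highest; pays the third-highest bid, £7,762.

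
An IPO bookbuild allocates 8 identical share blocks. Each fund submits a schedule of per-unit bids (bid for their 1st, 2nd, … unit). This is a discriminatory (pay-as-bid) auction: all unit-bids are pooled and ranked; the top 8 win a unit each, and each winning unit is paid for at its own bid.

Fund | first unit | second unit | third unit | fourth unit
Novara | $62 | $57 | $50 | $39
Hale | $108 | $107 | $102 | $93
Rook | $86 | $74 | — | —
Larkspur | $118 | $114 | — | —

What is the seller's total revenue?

Total revenue: $802

Pooled unit-bids ranked (top 8): 118 (Larkspur-1), 114 (Larkspur-2), 108 (Hale-1), 107 (Hale-2), 102 (Hale-3), 93 (Hale-4), 86 (Rook-1), 74 (Rook-2)
Next rejected bid: $62 (not a price — pay-as-bid).
Each winning unit pays its own bid.
Revenue = 118 + 114 + 108 + 107 + 102 + 93 + 86 + 74 = $802.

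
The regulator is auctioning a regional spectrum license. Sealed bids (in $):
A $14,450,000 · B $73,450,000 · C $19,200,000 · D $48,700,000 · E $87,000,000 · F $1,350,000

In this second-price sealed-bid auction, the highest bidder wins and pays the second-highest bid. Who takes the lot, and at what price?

Bids in order: 87,000,000 (E) > 73,450,000 (B) > 48,700,000 (D) > 19,200,000 (C) > 14,450,000 (A) > 1,350,000 (F)
E wins with the highest bid; price is set by the runner-up at $73,450,000.

E pays $73,450,000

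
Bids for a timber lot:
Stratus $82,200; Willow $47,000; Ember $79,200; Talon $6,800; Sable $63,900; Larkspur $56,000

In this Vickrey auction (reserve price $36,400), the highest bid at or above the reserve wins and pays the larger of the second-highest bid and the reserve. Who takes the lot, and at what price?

Bids in order: 82,200 (Stratus) > 79,200 (Ember) > 63,900 (Sable) > 56,000 (Larkspur) > 47,000 (Willow) > 6,800 (Talon)
Stratus has the top bid at or above the reserve ($82,200).
max(second-highest $79,200, reserve $36,400) = $79,200; the reserve does not bind.

Stratus pays $79,200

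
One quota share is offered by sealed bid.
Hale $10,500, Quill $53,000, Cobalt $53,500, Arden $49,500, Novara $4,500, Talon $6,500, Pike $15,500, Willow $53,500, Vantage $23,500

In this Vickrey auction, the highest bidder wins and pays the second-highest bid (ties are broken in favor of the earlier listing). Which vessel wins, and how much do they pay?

Cobalt pays $53,500

Sorting bids: 53,500 (Cobalt) > 53,500 (Willow) > 53,000 (Quill) > 49,500 (Arden) > 23,500 (Vantage) > 15,500 (Pike) > …
Cobalt and Willow tie at $53,500; tie-break gives it to Cobalt.
Second-price: Cobalt pays Willow's bid of $53,500.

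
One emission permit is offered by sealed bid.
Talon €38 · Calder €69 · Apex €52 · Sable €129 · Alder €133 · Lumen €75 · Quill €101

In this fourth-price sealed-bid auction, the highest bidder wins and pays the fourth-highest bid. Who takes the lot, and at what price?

Alder pays €75

Rule: the highest bidder wins and pays the fourth-highest bid.
Bids ranked: 133 (Alder) > 129 (Sable) > 101 (Quill) > 75 (Lumen) > 69 (Calder) > 52 (Apex) > …
Alder wins; payment is bid #4 in the ranking = €75.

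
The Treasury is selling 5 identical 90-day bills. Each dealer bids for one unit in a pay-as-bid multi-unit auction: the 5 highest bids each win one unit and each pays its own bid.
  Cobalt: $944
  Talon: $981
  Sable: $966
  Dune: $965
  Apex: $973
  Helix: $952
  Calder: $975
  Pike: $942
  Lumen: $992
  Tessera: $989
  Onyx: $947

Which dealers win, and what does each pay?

Lumen $992, Tessera $989, Talon $981, Calder $975, Apex $973

Bids ranked high→low: 992 (Lumen), 989 (Tessera), 981 (Talon), 975 (Calder), 973 (Apex), 966 (Sable), 965 (Dune), …
Winners (5 units): Lumen, Tessera, Talon, Calder, Apex.
Each winner pays its own bid: Lumen $992, Tessera $989, Talon $981, Calder $975, Apex $973.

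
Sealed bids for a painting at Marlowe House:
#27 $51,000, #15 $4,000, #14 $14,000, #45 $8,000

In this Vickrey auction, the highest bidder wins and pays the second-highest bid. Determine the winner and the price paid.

Vickrey auction: the highest bidder wins and pays the second-highest bid.
Bids ranked: 51,000 (#27) > 14,000 (#14) > 8,000 (#45) > 4,000 (#15)
#27 wins with the highest bid; price is set by the runner-up at $14,000.

#27 pays $14,000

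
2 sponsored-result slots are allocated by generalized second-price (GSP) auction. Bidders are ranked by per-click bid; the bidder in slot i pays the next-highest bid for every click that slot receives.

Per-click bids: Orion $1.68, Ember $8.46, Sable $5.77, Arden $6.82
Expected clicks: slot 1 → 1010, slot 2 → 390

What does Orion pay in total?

Orion pays $0.00

Sorting advertisers: $8.46 (Ember) > $6.82 (Arden) > $5.77 (Sable) > …
Orion ranks below slot 2 → no slot, pays nothing.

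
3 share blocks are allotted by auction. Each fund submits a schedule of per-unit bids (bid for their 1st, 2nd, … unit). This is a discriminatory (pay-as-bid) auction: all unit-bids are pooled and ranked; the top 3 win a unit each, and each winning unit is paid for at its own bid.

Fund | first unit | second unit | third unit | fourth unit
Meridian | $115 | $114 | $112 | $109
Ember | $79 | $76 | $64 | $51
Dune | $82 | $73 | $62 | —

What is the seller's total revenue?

Total revenue: $341

Pooled unit-bids ranked (top 3): 115 (Meridian-1), 114 (Meridian-2), 112 (Meridian-3)
Next rejected bid: $109 (not a price — pay-as-bid).
Each winning unit pays its own bid.
Revenue = 115 + 114 + 112 = $341.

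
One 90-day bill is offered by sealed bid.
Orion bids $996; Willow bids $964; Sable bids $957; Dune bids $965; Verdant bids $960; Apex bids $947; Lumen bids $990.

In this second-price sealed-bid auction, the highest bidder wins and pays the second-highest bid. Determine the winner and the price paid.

Orion pays $990

Bids in order: 996 (Orion) > 990 (Lumen) > 965 (Dune) > 964 (Willow) > 960 (Verdant) > 957 (Sable) > …
Second-price: Orion pays Lumen's bid of $990.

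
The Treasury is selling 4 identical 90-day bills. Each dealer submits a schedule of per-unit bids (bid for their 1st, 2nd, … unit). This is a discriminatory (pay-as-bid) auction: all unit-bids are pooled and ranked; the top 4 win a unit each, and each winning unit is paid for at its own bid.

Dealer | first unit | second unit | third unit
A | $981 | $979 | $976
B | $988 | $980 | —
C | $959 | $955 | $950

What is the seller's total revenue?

Total revenue: $3,928

All unit-bids, highest first — top 4: 988 (B-1), 981 (A-1), 980 (B-2), 979 (A-2)
Next rejected bid: $976 (not a price — pay-as-bid).
Each winning unit pays its own bid.
Revenue = 988 + 981 + 980 + 979 = $3,928.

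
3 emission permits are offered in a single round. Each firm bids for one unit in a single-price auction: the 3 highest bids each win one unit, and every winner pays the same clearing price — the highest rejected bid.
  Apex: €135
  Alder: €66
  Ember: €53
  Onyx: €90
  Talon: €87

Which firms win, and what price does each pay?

Apex, Onyx, Talon; each pays €66

Bids ranked high→low: 135 (Apex), 90 (Onyx), 87 (Talon), 66 (Alder), 53 (Ember)
The 3 highest are Apex, Onyx, Talon.
Highest unsuccessful bid: €66 → clearing price.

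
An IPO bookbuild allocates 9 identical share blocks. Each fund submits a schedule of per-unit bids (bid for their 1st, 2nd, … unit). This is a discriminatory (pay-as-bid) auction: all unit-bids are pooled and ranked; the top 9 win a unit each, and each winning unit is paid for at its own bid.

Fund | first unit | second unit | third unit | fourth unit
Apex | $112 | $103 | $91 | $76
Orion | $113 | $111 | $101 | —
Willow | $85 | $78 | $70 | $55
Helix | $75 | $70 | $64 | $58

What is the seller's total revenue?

Total revenue: $870

Pooled unit-bids ranked (top 9): 113 (Orion-1), 112 (Apex-1), 111 (Orion-2), 103 (Apex-2), 101 (Orion-3), 91 (Apex-3), 85 (Willow-1), 78 (Willow-2), 76 (Apex-4)
Next rejected bid: $75 (not a price — pay-as-bid).
Each winning unit pays its own bid.
Revenue = 113 + 112 + 111 + 103 + 101 + 91 + 85 + 78 + 76 = $870.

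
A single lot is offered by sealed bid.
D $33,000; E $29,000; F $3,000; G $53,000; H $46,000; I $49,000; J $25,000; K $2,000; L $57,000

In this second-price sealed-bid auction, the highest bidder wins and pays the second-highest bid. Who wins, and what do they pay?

Bids in order: 57,000 (L) > 53,000 (G) > 49,000 (I) > 46,000 (H) > 33,000 (D) > 29,000 (E) > …
L is highest; pays the second-highest bid, $53,000.

L pays $53,000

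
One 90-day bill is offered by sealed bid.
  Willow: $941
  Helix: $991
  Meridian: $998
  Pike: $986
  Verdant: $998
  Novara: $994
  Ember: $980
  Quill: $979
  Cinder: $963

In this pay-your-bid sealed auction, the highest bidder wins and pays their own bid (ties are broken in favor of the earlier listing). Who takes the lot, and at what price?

Meridian pays $998

Bids in order: 998 (Meridian) > 998 (Verdant) > 994 (Novara) > 991 (Helix) > 986 (Pike) > 980 (Ember) > …
Meridian and Verdant tie at $998; tie-break gives it to Meridian.
Meridian is highest → pays own bid, $998.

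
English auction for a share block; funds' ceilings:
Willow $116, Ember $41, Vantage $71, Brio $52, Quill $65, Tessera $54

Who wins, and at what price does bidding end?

Willow wins at $71

Limits in order: 116 (Willow) > 71 (Vantage) > 65 (Quill) > 54 (Tessera) > 52 (Brio) > 41 (Ember)
Once the price passes $71, only Willow is left; the hammer falls at Vantage's limit of $71.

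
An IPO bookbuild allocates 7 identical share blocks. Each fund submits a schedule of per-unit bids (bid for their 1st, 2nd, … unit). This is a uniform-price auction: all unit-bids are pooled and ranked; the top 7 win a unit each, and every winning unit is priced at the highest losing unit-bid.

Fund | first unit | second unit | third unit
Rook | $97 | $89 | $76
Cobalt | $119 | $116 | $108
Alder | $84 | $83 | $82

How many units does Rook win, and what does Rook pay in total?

All unit-bids, highest first — top 7: 119 (Cobalt-1), 116 (Cobalt-2), 108 (Cobalt-3), 97 (Rook-1), 89 (Rook-2), 84 (Alder-1), 83 (Alder-2)
The (k+1)-th unit-bid is $82.
Rook wins 2 unit(s) at $82 each.

Rook: 2 units, pays $164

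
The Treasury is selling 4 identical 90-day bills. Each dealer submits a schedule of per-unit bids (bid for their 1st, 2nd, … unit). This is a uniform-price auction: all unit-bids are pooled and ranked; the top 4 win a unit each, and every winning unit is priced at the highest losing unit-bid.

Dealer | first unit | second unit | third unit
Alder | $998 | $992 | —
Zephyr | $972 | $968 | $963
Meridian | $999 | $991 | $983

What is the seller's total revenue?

Total revenue: $3,932

Merging the schedules and taking the best 4: 999 (Meridian-1), 998 (Alder-1), 992 (Alder-2), 991 (Meridian-2)
The (k+1)-th unit-bid is $983.
Allocation: Alder 2, Meridian 2. Every unit priced at $983.
Revenue = 4 × 983 = $3,932.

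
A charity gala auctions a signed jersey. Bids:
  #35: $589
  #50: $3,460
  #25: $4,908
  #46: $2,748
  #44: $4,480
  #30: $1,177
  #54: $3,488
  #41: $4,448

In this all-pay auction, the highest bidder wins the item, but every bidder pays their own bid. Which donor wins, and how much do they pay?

#25 pays $4,908

Sorting bids: 4,908 (#25) > 4,480 (#44) > 4,448 (#41) > 3,488 (#54) > 3,460 (#50) > 2,748 (#46) > …
#25 wins with the top bid; all bids are sunk regardless.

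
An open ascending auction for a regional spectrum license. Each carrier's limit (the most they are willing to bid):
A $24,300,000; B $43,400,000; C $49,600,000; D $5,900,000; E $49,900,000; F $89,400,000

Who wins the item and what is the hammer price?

F wins at $49,900,000

Rule: the price rises until one bidder remains; the winner pays the price at which the last rival dropped out.
Limits in order: 89,400,000 (F) > 49,900,000 (E) > 49,600,000 (C) > 43,400,000 (B) > 24,300,000 (A) > 5,900,000 (D)
Bidding ends when E exits at $49,900,000; F takes it.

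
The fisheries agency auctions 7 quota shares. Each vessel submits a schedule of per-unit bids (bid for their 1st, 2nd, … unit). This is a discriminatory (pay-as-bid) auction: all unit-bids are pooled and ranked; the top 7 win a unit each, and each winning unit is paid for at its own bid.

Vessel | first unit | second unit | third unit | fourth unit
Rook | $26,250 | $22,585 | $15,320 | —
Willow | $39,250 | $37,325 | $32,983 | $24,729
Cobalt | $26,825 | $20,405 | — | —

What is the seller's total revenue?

Total revenue: $209,947

All unit-bids, highest first — top 7: 39,250 (Willow-1), 37,325 (Willow-2), 32,983 (Willow-3), 26,825 (Cobalt-1), 26,250 (Rook-1), 24,729 (Willow-4), 22,585 (Rook-2)
Next rejected bid: $20,405 (not a price — pay-as-bid).
Each winning unit pays its own bid.
Revenue = 39,250 + 37,325 + 32,983 + 26,825 + 26,250 + 24,729 + 22,585 = $209,947.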